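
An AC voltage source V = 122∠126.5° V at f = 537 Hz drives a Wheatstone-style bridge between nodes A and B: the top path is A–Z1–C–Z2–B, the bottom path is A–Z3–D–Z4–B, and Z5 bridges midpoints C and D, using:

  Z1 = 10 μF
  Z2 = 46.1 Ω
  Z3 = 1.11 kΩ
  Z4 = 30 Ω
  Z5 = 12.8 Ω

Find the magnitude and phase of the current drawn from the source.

Step 1 — Angular frequency: ω = 2π·f = 2π·537 = 3374 rad/s.
Step 2 — Component impedances:
  Z1: Z = 1/(jωC) = -j/(ω·C) = 0 - j29.64 Ω
  Z2: Z = R = 46.1 Ω
  Z3: Z = R = 1110 Ω
  Z4: Z = R = 30 Ω
  Z5: Z = R = 12.8 Ω
Step 3 — Bridge requires nodal analysis (the Z5 bridge couples midpoints C and D, so the two paths cannot be reduced to a simple series/parallel combination). Setting node B to ground and injecting 1 A at node A, the 3-node admittance system at A, C, D solves to V_A = Z_AB = 22.93 - j29.27 Ω = 37.18∠-51.9° Ω.
Step 4 — Source phasor: V = 122∠126.5° V = -72.57 + j98.07 V.
Step 5 — Ohm's law: I = V / Z_total = (-72.57 + j98.07) / (22.93 - j29.27) = -3.28 + j0.09026 A.
Step 6 — Convert to polar: |I| = 3.281 A, ∠I = 178.4°.

I = 3.281∠178.4° A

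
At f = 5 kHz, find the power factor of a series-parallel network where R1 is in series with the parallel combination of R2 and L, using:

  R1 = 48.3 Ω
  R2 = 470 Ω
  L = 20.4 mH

Step 1 — Angular frequency: ω = 2π·f = 2π·5000 = 3.142e+04 rad/s.
Step 2 — Component impedances:
  R1: Z = R = 48.3 Ω
  R2: Z = R = 470 Ω
  L: Z = jωL = j·3.142e+04·0.0204 = 0 + j640.9 Ω
Step 3 — Parallel branch: R2 || L = 1/(1/R2 + 1/L) = 305.6 + j224.1 Ω.
Step 4 — Series with R1: Z_total = R1 + (R2 || L) = 353.9 + j224.1 Ω = 418.9∠32.3° Ω.
Step 5 — Power factor: PF = cos(φ) = Re(Z)/|Z| = 353.9/418.9 = 0.8448.
Step 6 — Type: Im(Z) = 224.1 ⇒ lagging (phase φ = 32.3°).

PF = 0.8448 (lagging, φ = 32.3°)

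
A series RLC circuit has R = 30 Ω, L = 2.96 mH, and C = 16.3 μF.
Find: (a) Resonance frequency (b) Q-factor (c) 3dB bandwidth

Step 1 — Resonance: ω₀ = 1/√(LC) = 1/√(0.00296·1.63e-05) = 4553 rad/s.
Step 2 — f₀ = ω₀/(2π) = 724.6 Hz.
Step 3 — Series Q: Q = ω₀L/R = 4553·0.00296/30 = 0.4492.
Step 4 — Bandwidth: Δω = ω₀/Q = 1.014e+04 rad/s; BW = Δω/(2π) = 1613 Hz.

(a) f₀ = 724.6 Hz  (b) Q = 0.4492  (c) BW = 1613 Hz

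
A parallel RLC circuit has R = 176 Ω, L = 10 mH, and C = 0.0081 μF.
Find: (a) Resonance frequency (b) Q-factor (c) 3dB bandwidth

Step 1 — Resonance: ω₀ = 1/√(LC) = 1/√(0.01·8.1e-09) = 1.111e+05 rad/s.
Step 2 — f₀ = ω₀/(2π) = 1.768e+04 Hz.
Step 3 — Parallel Q: Q = R/(ω₀L) = 176/(1.111e+05·0.01) = 0.1584.
Step 4 — Bandwidth: Δω = ω₀/Q = 7.015e+05 rad/s; BW = Δω/(2π) = 1.116e+05 Hz.

(a) f₀ = 1.768e+04 Hz  (b) Q = 0.1584  (c) BW = 1.116e+05 Hz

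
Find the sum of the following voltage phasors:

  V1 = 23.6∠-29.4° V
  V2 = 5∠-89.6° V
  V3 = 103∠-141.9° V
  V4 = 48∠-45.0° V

Step 1 — Convert each phasor to rectangular form:
  V1 = 23.6·(cos(-29.4°) + j·sin(-29.4°)) = 20.56 - j11.59 V
  V2 = 5·(cos(-89.6°) + j·sin(-89.6°)) = 0.03491 - j5 V
  V3 = 103·(cos(-141.9°) + j·sin(-141.9°)) = -81.05 - j63.55 V
  V4 = 48·(cos(-45.0°) + j·sin(-45.0°)) = 33.94 - j33.94 V
Step 2 — Sum components: V_total = -26.52 - j114.1 V.
Step 3 — Convert to polar: |V_total| = 117.1 V, ∠V_total = -103.1°.

V_total = 117.1∠-103.1° V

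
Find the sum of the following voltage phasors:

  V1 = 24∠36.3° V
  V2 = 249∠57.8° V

Step 1 — Convert each phasor to rectangular form:
  V1 = 24·(cos(36.3°) + j·sin(36.3°)) = 19.34 + j14.21 V
  V2 = 249·(cos(57.8°) + j·sin(57.8°)) = 132.7 + j210.7 V
Step 2 — Sum components: V_total = 152 + j224.9 V.
Step 3 — Convert to polar: |V_total| = 271.5 V, ∠V_total = 55.9°.

V_total = 271.5∠55.9° V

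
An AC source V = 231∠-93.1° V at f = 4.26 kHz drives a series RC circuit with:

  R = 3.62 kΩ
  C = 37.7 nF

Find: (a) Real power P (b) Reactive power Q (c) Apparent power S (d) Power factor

Step 1 — Angular frequency: ω = 2π·f = 2π·4260 = 2.677e+04 rad/s.
Step 2 — Component impedances:
  R: Z = R = 3620 Ω
  C: Z = 1/(jωC) = -j/(ω·C) = 0 - j991 Ω
Step 3 — Series combination: Z_total = R + C = 3620 - j991 Ω = 3753∠-15.3° Ω.
Step 4 — Source phasor: V = 231∠-93.1° V = -12.49 - j230.7 V.
Step 5 — Current: I = V / Z = 0.01302 - j0.06016 A = 0.06155∠-77.8° A.
Step 6 — Complex power: S = V·I* = 13.71 - j3.754 VA.
Step 7 — Real power: P = Re(S) = 13.71 W.
Step 8 — Reactive power: Q = Im(S) = -3.754 VAR.
Step 9 — Apparent power: |S| = 14.22 VA.
Step 10 — Power factor: PF = P/|S| = 0.9645 (leading).

(a) P = 13.71 W  (b) Q = -3.754 VAR  (c) S = 14.22 VA  (d) PF = 0.9645 (leading)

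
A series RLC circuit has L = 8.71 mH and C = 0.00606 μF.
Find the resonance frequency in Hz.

Step 1 — Resonance condition Im(Z)=0 gives ω₀ = 1/√(LC).
Step 2 — ω₀ = 1/√(0.00871·6.06e-09) = 1.376e+05 rad/s.
Step 3 — f₀ = ω₀/(2π) = 2.191e+04 Hz.

f₀ = 2.191e+04 Hz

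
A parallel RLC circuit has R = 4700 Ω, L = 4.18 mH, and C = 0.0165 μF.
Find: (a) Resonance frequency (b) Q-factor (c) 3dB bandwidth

Step 1 — Resonance: ω₀ = 1/√(LC) = 1/√(0.00418·1.65e-08) = 1.204e+05 rad/s.
Step 2 — f₀ = ω₀/(2π) = 1.916e+04 Hz.
Step 3 — Parallel Q: Q = R/(ω₀L) = 4700/(1.204e+05·0.00418) = 9.338.
Step 4 — Bandwidth: Δω = ω₀/Q = 1.289e+04 rad/s; BW = Δω/(2π) = 2052 Hz.

(a) f₀ = 1.916e+04 Hz  (b) Q = 9.338  (c) BW = 2052 Hz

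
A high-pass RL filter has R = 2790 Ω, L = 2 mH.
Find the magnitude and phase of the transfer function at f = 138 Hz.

Step 1 — Angular frequency: ω = 2π·138 = 867.1 rad/s.
Step 2 — Transfer function: H(jω) = jωL/(R + jωL).
Step 3 — Numerator jωL = j·1.734; denominator R + jωL = 2790 + j1.734.
Step 4 — H = 3.863e-07 + j0.0006216.
Step 5 — Magnitude: |H| = 0.0006216 (-64.1 dB); phase: φ = 90.0°.

|H| = 0.0006216 (-64.1 dB), φ = 90.0°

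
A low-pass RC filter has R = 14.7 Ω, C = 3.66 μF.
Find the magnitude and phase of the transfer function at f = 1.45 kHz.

Step 1 — Angular frequency: ω = 2π·1450 = 9111 rad/s.
Step 2 — Transfer function: H(jω) = 1/(1 + jωRC).
Step 3 — Denominator: 1 + jωRC = 1 + j·9111·14.7·3.66e-06 = 1 + j0.4902.
Step 4 — H = 0.8063 - j0.3952.
Step 5 — Magnitude: |H| = 0.8979 (-0.9 dB); phase: φ = -26.1°.

|H| = 0.8979 (-0.9 dB), φ = -26.1°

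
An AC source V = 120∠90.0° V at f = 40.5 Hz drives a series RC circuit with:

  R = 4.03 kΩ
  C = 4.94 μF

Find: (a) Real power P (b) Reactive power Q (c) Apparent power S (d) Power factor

Step 1 — Angular frequency: ω = 2π·f = 2π·40.5 = 254.5 rad/s.
Step 2 — Component impedances:
  R: Z = R = 4030 Ω
  C: Z = 1/(jωC) = -j/(ω·C) = 0 - j795.5 Ω
Step 3 — Series combination: Z_total = R + C = 4030 - j795.5 Ω = 4108∠-11.2° Ω.
Step 4 — Source phasor: V = 120∠90.0° V = 0 + j120 V.
Step 5 — Current: I = V / Z = -0.005657 + j0.02866 A = 0.02921∠101.2° A.
Step 6 — Complex power: S = V·I* = 3.439 - j0.6789 VA.
Step 7 — Real power: P = Re(S) = 3.439 W.
Step 8 — Reactive power: Q = Im(S) = -0.6789 VAR.
Step 9 — Apparent power: |S| = 3.506 VA.
Step 10 — Power factor: PF = P/|S| = 0.9811 (leading).

(a) P = 3.439 W  (b) Q = -0.6789 VAR  (c) S = 3.506 VA  (d) PF = 0.9811 (leading)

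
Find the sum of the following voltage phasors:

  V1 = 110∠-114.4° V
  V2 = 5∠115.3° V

Step 1 — Convert each phasor to rectangular form:
  V1 = 110·(cos(-114.4°) + j·sin(-114.4°)) = -45.44 - j100.2 V
  V2 = 5·(cos(115.3°) + j·sin(115.3°)) = -2.137 + j4.52 V
Step 2 — Sum components: V_total = -47.58 - j95.65 V.
Step 3 — Convert to polar: |V_total| = 106.8 V, ∠V_total = -116.4°.

V_total = 106.8∠-116.4° V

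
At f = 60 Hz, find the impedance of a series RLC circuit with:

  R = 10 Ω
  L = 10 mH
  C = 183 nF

Step 1 — Angular frequency: ω = 2π·f = 2π·60 = 377 rad/s.
Step 2 — Component impedances:
  R: Z = R = 10 Ω
  L: Z = jωL = j·377·0.01 = 0 + j3.77 Ω
  C: Z = 1/(jωC) = -j/(ω·C) = 0 - j1.449e+04 Ω
Step 3 — Series combination: Z_total = R + L + C = 10 - j1.449e+04 Ω = 1.449e+04∠-90.0° Ω.

Z = 10 - j1.449e+04 Ω = 1.449e+04∠-90.0° Ω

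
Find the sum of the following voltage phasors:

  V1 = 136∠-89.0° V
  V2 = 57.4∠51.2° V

Step 1 — Convert each phasor to rectangular form:
  V1 = 136·(cos(-89.0°) + j·sin(-89.0°)) = 2.374 - j136 V
  V2 = 57.4·(cos(51.2°) + j·sin(51.2°)) = 35.97 + j44.73 V
Step 2 — Sum components: V_total = 38.34 - j91.25 V.
Step 3 — Convert to polar: |V_total| = 98.97 V, ∠V_total = -67.2°.

V_total = 98.97∠-67.2° V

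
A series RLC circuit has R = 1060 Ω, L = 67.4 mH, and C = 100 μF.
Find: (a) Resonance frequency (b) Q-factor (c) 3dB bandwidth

Step 1 — Resonance condition Im(Z)=0 gives ω₀ = 1/√(LC).
Step 2 — ω₀ = 1/√(0.0674·0.0001) = 385.2 rad/s.
Step 3 — f₀ = ω₀/(2π) = 61.3 Hz.
Step 4 — Series Q: Q = ω₀L/R = 385.2·0.0674/1060 = 0.02449.
Step 5 — 3dB bandwidth: Δω = ω₀/Q = 1.573e+04 rad/s; BW = Δω/(2π) = 2503 Hz.

(a) f₀ = 61.3 Hz  (b) Q = 0.02449  (c) BW = 2503 Hz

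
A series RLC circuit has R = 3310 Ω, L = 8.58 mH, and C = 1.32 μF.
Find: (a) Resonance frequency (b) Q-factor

Step 1 — Resonance condition Im(Z)=0 gives ω₀ = 1/√(LC).
Step 2 — ω₀ = 1/√(0.00858·1.32e-06) = 9397 rad/s.
Step 3 — f₀ = ω₀/(2π) = 1496 Hz.
Step 4 — Series Q: Q = ω₀L/R = 9397·0.00858/3310 = 0.02436.

(a) f₀ = 1496 Hz  (b) Q = 0.02436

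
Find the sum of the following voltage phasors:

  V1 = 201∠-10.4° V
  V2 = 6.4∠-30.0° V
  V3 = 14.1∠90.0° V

Step 1 — Convert each phasor to rectangular form:
  V1 = 201·(cos(-10.4°) + j·sin(-10.4°)) = 197.7 - j36.28 V
  V2 = 6.4·(cos(-30.0°) + j·sin(-30.0°)) = 5.543 - j3.2 V
  V3 = 14.1·(cos(90.0°) + j·sin(90.0°)) = 0 + j14.1 V
Step 2 — Sum components: V_total = 203.2 - j25.38 V.
Step 3 — Convert to polar: |V_total| = 204.8 V, ∠V_total = -7.1°.

V_total = 204.8∠-7.1° V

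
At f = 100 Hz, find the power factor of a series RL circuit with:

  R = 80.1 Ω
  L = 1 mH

Step 1 — Angular frequency: ω = 2π·f = 2π·100 = 628.3 rad/s.
Step 2 — Component impedances:
  R: Z = R = 80.1 Ω
  L: Z = jωL = j·628.3·0.001 = 0 + j0.6283 Ω
Step 3 — Series combination: Z_total = R + L = 80.1 + j0.6283 Ω = 80.1∠0.4° Ω.
Step 4 — Power factor: PF = cos(φ) = Re(Z)/|Z| = 80.1/80.1 = 1.
Step 5 — Type: Im(Z) = 0.6283 ⇒ lagging (phase φ = 0.4°).

PF = 1 (lagging, φ = 0.4°)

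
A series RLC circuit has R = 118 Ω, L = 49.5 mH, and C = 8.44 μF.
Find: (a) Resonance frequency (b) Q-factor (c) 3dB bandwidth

Step 1 — Resonance: ω₀ = 1/√(LC) = 1/√(0.0495·8.44e-06) = 1547 rad/s.
Step 2 — f₀ = ω₀/(2π) = 246.2 Hz.
Step 3 — Series Q: Q = ω₀L/R = 1547·0.0495/118 = 0.649.
Step 4 — Bandwidth: Δω = ω₀/Q = 2384 rad/s; BW = Δω/(2π) = 379.4 Hz.

(a) f₀ = 246.2 Hz  (b) Q = 0.649  (c) BW = 379.4 Hz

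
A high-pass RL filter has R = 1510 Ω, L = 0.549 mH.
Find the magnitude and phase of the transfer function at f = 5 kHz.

Step 1 — Angular frequency: ω = 2π·5000 = 3.142e+04 rad/s.
Step 2 — Transfer function: H(jω) = jωL/(R + jωL).
Step 3 — Numerator jωL = j·17.25; denominator R + jωL = 1510 + j17.25.
Step 4 — H = 0.0001304 + j0.01142.
Step 5 — Magnitude: |H| = 0.01142 (-38.8 dB); phase: φ = 89.3°.

|H| = 0.01142 (-38.8 dB), φ = 89.3°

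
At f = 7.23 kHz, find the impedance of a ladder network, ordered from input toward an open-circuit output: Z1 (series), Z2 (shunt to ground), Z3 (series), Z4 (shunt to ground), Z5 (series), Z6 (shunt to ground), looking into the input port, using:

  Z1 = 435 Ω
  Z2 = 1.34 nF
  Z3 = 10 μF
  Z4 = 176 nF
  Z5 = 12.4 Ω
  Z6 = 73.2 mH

Step 1 — Angular frequency: ω = 2π·f = 2π·7230 = 4.543e+04 rad/s.
Step 2 — Component impedances:
  Z1: Z = R = 435 Ω
  Z2: Z = 1/(jωC) = -j/(ω·C) = 0 - j1.643e+04 Ω
  Z3: Z = 1/(jωC) = -j/(ω·C) = 0 - j2.201 Ω
  Z4: Z = 1/(jωC) = -j/(ω·C) = 0 - j125.1 Ω
  Z5: Z = R = 12.4 Ω
  Z6: Z = jωL = j·4.543e+04·0.0732 = 0 + j3325 Ω
Step 3 — Ladder network (open output): work backward from the far end, alternating series and parallel combinations. Z_in = 435 - j131.1 Ω = 454.3∠-16.8° Ω.

Z = 435 - j131.1 Ω = 454.3∠-16.8° Ω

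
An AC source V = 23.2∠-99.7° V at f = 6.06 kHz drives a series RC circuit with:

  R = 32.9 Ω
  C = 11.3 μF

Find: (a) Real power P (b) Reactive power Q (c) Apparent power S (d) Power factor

Step 1 — Angular frequency: ω = 2π·f = 2π·6060 = 3.808e+04 rad/s.
Step 2 — Component impedances:
  R: Z = R = 32.9 Ω
  C: Z = 1/(jωC) = -j/(ω·C) = 0 - j2.324 Ω
Step 3 — Series combination: Z_total = R + C = 32.9 - j2.324 Ω = 32.98∠-4.0° Ω.
Step 4 — Source phasor: V = 23.2∠-99.7° V = -3.909 - j22.87 V.
Step 5 — Current: I = V / Z = -0.06936 - j0.7 A = 0.7034∠-95.7° A.
Step 6 — Complex power: S = V·I* = 16.28 - j1.15 VA.
Step 7 — Real power: P = Re(S) = 16.28 W.
Step 8 — Reactive power: Q = Im(S) = -1.15 VAR.
Step 9 — Apparent power: |S| = 16.32 VA.
Step 10 — Power factor: PF = P/|S| = 0.9975 (leading).

(a) P = 16.28 W  (b) Q = -1.15 VAR  (c) S = 16.32 VA  (d) PF = 0.9975 (leading)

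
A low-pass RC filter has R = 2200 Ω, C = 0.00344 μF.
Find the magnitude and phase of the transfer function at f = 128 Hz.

Step 1 — Angular frequency: ω = 2π·128 = 804.2 rad/s.
Step 2 — Transfer function: H(jω) = 1/(1 + jωRC).
Step 3 — Denominator: 1 + jωRC = 1 + j·804.2·2200·3.44e-09 = 1 + j0.006087.
Step 4 — H = 1 - j0.006086.
Step 5 — Magnitude: |H| = 1 (-0.0 dB); phase: φ = -0.3°.

|H| = 1 (-0.0 dB), φ = -0.3°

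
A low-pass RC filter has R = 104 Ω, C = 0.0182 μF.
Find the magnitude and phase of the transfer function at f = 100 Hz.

Step 1 — Angular frequency: ω = 2π·100 = 628.3 rad/s.
Step 2 — Transfer function: H(jω) = 1/(1 + jωRC).
Step 3 — Denominator: 1 + jωRC = 1 + j·628.3·104·1.82e-08 = 1 + j0.001189.
Step 4 — H = 1 - j0.001189.
Step 5 — Magnitude: |H| = 1 (-0.0 dB); phase: φ = -0.1°.

|H| = 1 (-0.0 dB), φ = -0.1°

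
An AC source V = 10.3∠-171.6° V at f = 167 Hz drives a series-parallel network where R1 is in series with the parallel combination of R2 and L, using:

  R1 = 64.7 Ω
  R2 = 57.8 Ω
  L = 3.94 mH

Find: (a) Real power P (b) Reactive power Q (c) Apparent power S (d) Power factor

Step 1 — Angular frequency: ω = 2π·f = 2π·167 = 1049 rad/s.
Step 2 — Component impedances:
  R1: Z = R = 64.7 Ω
  R2: Z = R = 57.8 Ω
  L: Z = jωL = j·1049·0.00394 = 0 + j4.134 Ω
Step 3 — Parallel branch: R2 || L = 1/(1/R2 + 1/L) = 0.2942 + j4.113 Ω.
Step 4 — Series with R1: Z_total = R1 + (R2 || L) = 64.99 + j4.113 Ω = 65.12∠3.6° Ω.
Step 5 — Source phasor: V = 10.3∠-171.6° V = -10.19 - j1.505 V.
Step 6 — Current: I = V / Z = -0.1576 - j0.01318 A = 0.1582∠-175.2° A.
Step 7 — Complex power: S = V·I* = 1.626 + j0.1029 VA.
Step 8 — Real power: P = Re(S) = 1.626 W.
Step 9 — Reactive power: Q = Im(S) = 0.1029 VAR.
Step 10 — Apparent power: |S| = 1.629 VA.
Step 11 — Power factor: PF = P/|S| = 0.998 (lagging).

(a) P = 1.626 W  (b) Q = 0.1029 VAR  (c) S = 1.629 VA  (d) PF = 0.998 (lagging)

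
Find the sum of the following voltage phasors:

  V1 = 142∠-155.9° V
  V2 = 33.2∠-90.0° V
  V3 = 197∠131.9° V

Step 1 — Convert each phasor to rectangular form:
  V1 = 142·(cos(-155.9°) + j·sin(-155.9°)) = -129.6 - j57.98 V
  V2 = 33.2·(cos(-90.0°) + j·sin(-90.0°)) = 0 - j33.2 V
  V3 = 197·(cos(131.9°) + j·sin(131.9°)) = -131.6 + j146.6 V
Step 2 — Sum components: V_total = -261.2 + j55.45 V.
Step 3 — Convert to polar: |V_total| = 267 V, ∠V_total = 168.0°.

V_total = 267∠168.0° V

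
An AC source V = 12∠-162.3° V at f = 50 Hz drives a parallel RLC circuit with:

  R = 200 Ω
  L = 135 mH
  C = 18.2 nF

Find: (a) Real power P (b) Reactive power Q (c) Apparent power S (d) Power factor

Step 1 — Angular frequency: ω = 2π·f = 2π·50 = 314.2 rad/s.
Step 2 — Component impedances:
  R: Z = R = 200 Ω
  L: Z = jωL = j·314.2·0.135 = 0 + j42.41 Ω
  C: Z = 1/(jωC) = -j/(ω·C) = 0 - j1.749e+05 Ω
Step 3 — Parallel combination: 1/Z_total = 1/R + 1/L + 1/C; Z_total = 8.611 + j40.6 Ω = 41.5∠78.0° Ω.
Step 4 — Source phasor: V = 12∠-162.3° V = -11.43 - j3.648 V.
Step 5 — Current: I = V / Z = -0.1432 + j0.2512 A = 0.2892∠119.7° A.
Step 6 — Complex power: S = V·I* = 0.72 + j3.394 VA.
Step 7 — Real power: P = Re(S) = 0.72 W.
Step 8 — Reactive power: Q = Im(S) = 3.394 VAR.
Step 9 — Apparent power: |S| = 3.47 VA.
Step 10 — Power factor: PF = P/|S| = 0.2075 (lagging).

(a) P = 0.72 W  (b) Q = 3.394 VAR  (c) S = 3.47 VA  (d) PF = 0.2075 (lagging)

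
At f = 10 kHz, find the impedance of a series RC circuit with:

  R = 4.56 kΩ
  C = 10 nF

Step 1 — Angular frequency: ω = 2π·f = 2π·1e+04 = 6.283e+04 rad/s.
Step 2 — Component impedances:
  R: Z = R = 4560 Ω
  C: Z = 1/(jωC) = -j/(ω·C) = 0 - j1592 Ω
Step 3 — Series combination: Z_total = R + C = 4560 - j1592 Ω = 4830∠-19.2° Ω.

Z = 4560 - j1592 Ω = 4830∠-19.2° Ω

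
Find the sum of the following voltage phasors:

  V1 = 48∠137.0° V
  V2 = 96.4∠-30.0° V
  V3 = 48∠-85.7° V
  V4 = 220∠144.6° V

Step 1 — Convert each phasor to rectangular form:
  V1 = 48·(cos(137.0°) + j·sin(137.0°)) = -35.1 + j32.74 V
  V2 = 96.4·(cos(-30.0°) + j·sin(-30.0°)) = 83.48 - j48.2 V
  V3 = 48·(cos(-85.7°) + j·sin(-85.7°)) = 3.599 - j47.86 V
  V4 = 220·(cos(144.6°) + j·sin(144.6°)) = -179.3 + j127.4 V
Step 2 — Sum components: V_total = -127.3 + j64.11 V.
Step 3 — Convert to polar: |V_total| = 142.6 V, ∠V_total = 153.3°.

V_total = 142.6∠153.3° V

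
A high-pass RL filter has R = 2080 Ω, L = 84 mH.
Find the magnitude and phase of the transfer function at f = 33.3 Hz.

Step 1 — Angular frequency: ω = 2π·33.3 = 209.2 rad/s.
Step 2 — Transfer function: H(jω) = jωL/(R + jωL).
Step 3 — Numerator jωL = j·17.58; denominator R + jωL = 2080 + j17.58.
Step 4 — H = 7.139e-05 + j0.008449.
Step 5 — Magnitude: |H| = 0.008449 (-41.5 dB); phase: φ = 89.5°.

|H| = 0.008449 (-41.5 dB), φ = 89.5°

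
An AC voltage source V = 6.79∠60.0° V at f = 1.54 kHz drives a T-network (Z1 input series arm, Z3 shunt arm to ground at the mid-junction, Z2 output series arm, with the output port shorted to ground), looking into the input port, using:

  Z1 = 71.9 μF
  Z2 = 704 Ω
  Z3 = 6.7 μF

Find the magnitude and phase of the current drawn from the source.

Step 1 — Angular frequency: ω = 2π·f = 2π·1540 = 9676 rad/s.
Step 2 — Component impedances:
  Z1: Z = 1/(jωC) = -j/(ω·C) = 0 - j1.437 Ω
  Z2: Z = R = 704 Ω
  Z3: Z = 1/(jωC) = -j/(ω·C) = 0 - j15.42 Ω
Step 3 — With the output port shorted to ground, the output series arm Z2 runs from the junction to ground; the shunt arm Z3 also runs from the junction to ground. They appear in parallel: Z3 || Z2 = 0.3378 - j15.42 Ω.
Step 4 — Series with input arm Z1: Z_in = Z1 + (Z3 || Z2) = 0.3378 - j16.85 Ω = 16.86∠-88.9° Ω.
Step 5 — Source phasor: V = 6.79∠60.0° V = 3.395 + j5.88 V.
Step 6 — Ohm's law: I = V / Z_total = (3.395 + j5.88) / (0.3378 - j16.85) = -0.3447 + j0.2083 A.
Step 7 — Convert to polar: |I| = 0.4028 A, ∠I = 148.9°.

I = 0.4028∠148.9° A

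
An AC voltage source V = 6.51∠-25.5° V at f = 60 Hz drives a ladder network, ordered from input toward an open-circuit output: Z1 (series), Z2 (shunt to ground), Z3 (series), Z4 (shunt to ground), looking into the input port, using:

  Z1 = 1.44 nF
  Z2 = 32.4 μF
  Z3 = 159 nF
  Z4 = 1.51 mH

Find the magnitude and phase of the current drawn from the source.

Step 1 — Angular frequency: ω = 2π·f = 2π·60 = 377 rad/s.
Step 2 — Component impedances:
  Z1: Z = 1/(jωC) = -j/(ω·C) = 0 - j1.842e+06 Ω
  Z2: Z = 1/(jωC) = -j/(ω·C) = 0 - j81.87 Ω
  Z3: Z = 1/(jωC) = -j/(ω·C) = 0 - j1.668e+04 Ω
  Z4: Z = jωL = j·377·0.00151 = 0 + j0.5693 Ω
Step 3 — Ladder network (open output): work backward from the far end, alternating series and parallel combinations. Z_in = 0 - j1.842e+06 Ω = 1.842e+06∠-90.0° Ω.
Step 4 — Source phasor: V = 6.51∠-25.5° V = 5.876 - j2.803 V.
Step 5 — Ohm's law: I = V / Z_total = (5.876 - j2.803) / (0 - j1.842e+06) = 1.521e-06 + j3.19e-06 A.
Step 6 — Convert to polar: |I| = 3.534e-06 A, ∠I = 64.5°.

I = 3.534e-06∠64.5° A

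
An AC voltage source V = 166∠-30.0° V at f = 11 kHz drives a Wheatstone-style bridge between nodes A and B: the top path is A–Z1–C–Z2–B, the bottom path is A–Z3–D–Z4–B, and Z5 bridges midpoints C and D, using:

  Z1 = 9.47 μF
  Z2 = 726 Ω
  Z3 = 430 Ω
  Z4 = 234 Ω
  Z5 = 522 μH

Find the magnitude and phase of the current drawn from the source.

Step 1 — Angular frequency: ω = 2π·f = 2π·1.1e+04 = 6.912e+04 rad/s.
Step 2 — Component impedances:
  Z1: Z = 1/(jωC) = -j/(ω·C) = 0 - j1.528 Ω
  Z2: Z = R = 726 Ω
  Z3: Z = R = 430 Ω
  Z4: Z = R = 234 Ω
  Z5: Z = jωL = j·6.912e+04·0.000522 = 0 + j36.08 Ω
Step 3 — Bridge requires nodal analysis (the Z5 bridge couples midpoints C and D, so the two paths cannot be reduced to a simple series/parallel combination). Setting node B to ground and injecting 1 A at node A, the 3-node admittance system at A, C, D solves to V_A = Z_AB = 179.2 + j18.83 Ω = 180.2∠6.0° Ω.
Step 4 — Source phasor: V = 166∠-30.0° V = 143.8 - j83 V.
Step 5 — Ohm's law: I = V / Z_total = (143.8 - j83) / (179.2 + j18.83) = 0.7451 - j0.5413 A.
Step 6 — Convert to polar: |I| = 0.921 A, ∠I = -36.0°.

I = 0.921∠-36.0° A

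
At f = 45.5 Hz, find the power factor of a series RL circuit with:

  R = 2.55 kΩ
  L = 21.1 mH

Step 1 — Angular frequency: ω = 2π·f = 2π·45.5 = 285.9 rad/s.
Step 2 — Component impedances:
  R: Z = R = 2550 Ω
  L: Z = jωL = j·285.9·0.0211 = 0 + j6.032 Ω
Step 3 — Series combination: Z_total = R + L = 2550 + j6.032 Ω = 2550∠0.1° Ω.
Step 4 — Power factor: PF = cos(φ) = Re(Z)/|Z| = 2550/2550 = 1.
Step 5 — Type: Im(Z) = 6.032 ⇒ lagging (phase φ = 0.1°).

PF = 1 (lagging, φ = 0.1°)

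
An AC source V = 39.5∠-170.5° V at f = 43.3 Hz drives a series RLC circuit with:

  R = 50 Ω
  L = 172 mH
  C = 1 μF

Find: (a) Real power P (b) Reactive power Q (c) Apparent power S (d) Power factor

Step 1 — Angular frequency: ω = 2π·f = 2π·43.3 = 272.1 rad/s.
Step 2 — Component impedances:
  R: Z = R = 50 Ω
  L: Z = jωL = j·272.1·0.172 = 0 + j46.79 Ω
  C: Z = 1/(jωC) = -j/(ω·C) = 0 - j3676 Ω
Step 3 — Series combination: Z_total = R + L + C = 50 - j3629 Ω = 3629∠-89.2° Ω.
Step 4 — Source phasor: V = 39.5∠-170.5° V = -38.96 - j6.519 V.
Step 5 — Current: I = V / Z = 0.001648 - j0.01076 A = 0.01088∠-81.3° A.
Step 6 — Complex power: S = V·I* = 0.005923 - j0.4299 VA.
Step 7 — Real power: P = Re(S) = 0.005923 W.
Step 8 — Reactive power: Q = Im(S) = -0.4299 VAR.
Step 9 — Apparent power: |S| = 0.4299 VA.
Step 10 — Power factor: PF = P/|S| = 0.01378 (leading).

(a) P = 0.005923 W  (b) Q = -0.4299 VAR  (c) S = 0.4299 VA  (d) PF = 0.01378 (leading)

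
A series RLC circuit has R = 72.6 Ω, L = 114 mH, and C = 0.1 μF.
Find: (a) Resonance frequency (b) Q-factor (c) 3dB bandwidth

Step 1 — Resonance condition Im(Z)=0 gives ω₀ = 1/√(LC).
Step 2 — ω₀ = 1/√(0.114·1e-07) = 9366 rad/s.
Step 3 — f₀ = ω₀/(2π) = 1491 Hz.
Step 4 — Series Q: Q = ω₀L/R = 9366·0.114/72.6 = 14.71.
Step 5 — 3dB bandwidth: Δω = ω₀/Q = 636.8 rad/s; BW = Δω/(2π) = 101.4 Hz.

(a) f₀ = 1491 Hz  (b) Q = 14.71  (c) BW = 101.4 Hz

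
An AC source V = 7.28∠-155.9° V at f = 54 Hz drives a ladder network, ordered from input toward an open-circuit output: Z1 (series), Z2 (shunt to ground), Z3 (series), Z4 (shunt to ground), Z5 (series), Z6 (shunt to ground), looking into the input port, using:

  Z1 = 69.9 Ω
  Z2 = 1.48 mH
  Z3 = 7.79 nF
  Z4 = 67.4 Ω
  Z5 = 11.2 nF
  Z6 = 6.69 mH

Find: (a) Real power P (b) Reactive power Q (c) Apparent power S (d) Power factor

Step 1 — Angular frequency: ω = 2π·f = 2π·54 = 339.3 rad/s.
Step 2 — Component impedances:
  Z1: Z = R = 69.9 Ω
  Z2: Z = jωL = j·339.3·0.00148 = 0 + j0.5022 Ω
  Z3: Z = 1/(jωC) = -j/(ω·C) = 0 - j3.783e+05 Ω
  Z4: Z = R = 67.4 Ω
  Z5: Z = 1/(jωC) = -j/(ω·C) = 0 - j2.632e+05 Ω
  Z6: Z = jωL = j·339.3·0.00669 = 0 + j2.27 Ω
Step 3 — Ladder network (open output): work backward from the far end, alternating series and parallel combinations. Z_in = 69.9 + j0.5022 Ω = 69.9∠0.4° Ω.
Step 4 — Source phasor: V = 7.28∠-155.9° V = -6.645 - j2.973 V.
Step 5 — Current: I = V / Z = -0.09537 - j0.04184 A = 0.1041∠-156.3° A.
Step 6 — Complex power: S = V·I* = 0.7582 + j0.005447 VA.
Step 7 — Real power: P = Re(S) = 0.7582 W.
Step 8 — Reactive power: Q = Im(S) = 0.005447 VAR.
Step 9 — Apparent power: |S| = 0.7582 VA.
Step 10 — Power factor: PF = P/|S| = 1 (lagging).

(a) P = 0.7582 W  (b) Q = 0.005447 VAR  (c) S = 0.7582 VA  (d) PF = 1 (lagging)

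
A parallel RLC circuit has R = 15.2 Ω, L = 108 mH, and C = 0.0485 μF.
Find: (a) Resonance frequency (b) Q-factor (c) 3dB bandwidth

Step 1 — Resonance: ω₀ = 1/√(LC) = 1/√(0.108·4.85e-08) = 1.382e+04 rad/s.
Step 2 — f₀ = ω₀/(2π) = 2199 Hz.
Step 3 — Parallel Q: Q = R/(ω₀L) = 15.2/(1.382e+04·0.108) = 0.01019.
Step 4 — Bandwidth: Δω = ω₀/Q = 1.356e+06 rad/s; BW = Δω/(2π) = 2.159e+05 Hz.

(a) f₀ = 2199 Hz  (b) Q = 0.01019  (c) BW = 2.159e+05 Hz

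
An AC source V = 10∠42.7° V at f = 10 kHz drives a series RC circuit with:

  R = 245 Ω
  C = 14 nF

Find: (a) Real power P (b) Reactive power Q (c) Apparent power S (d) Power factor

Step 1 — Angular frequency: ω = 2π·f = 2π·1e+04 = 6.283e+04 rad/s.
Step 2 — Component impedances:
  R: Z = R = 245 Ω
  C: Z = 1/(jωC) = -j/(ω·C) = 0 - j1137 Ω
Step 3 — Series combination: Z_total = R + C = 245 - j1137 Ω = 1163∠-77.8° Ω.
Step 4 — Source phasor: V = 10∠42.7° V = 7.349 + j6.782 V.
Step 5 — Current: I = V / Z = -0.004369 + j0.007406 A = 0.008599∠120.5° A.
Step 6 — Complex power: S = V·I* = 0.01812 - j0.08406 VA.
Step 7 — Real power: P = Re(S) = 0.01812 W.
Step 8 — Reactive power: Q = Im(S) = -0.08406 VAR.
Step 9 — Apparent power: |S| = 0.08599 VA.
Step 10 — Power factor: PF = P/|S| = 0.2107 (leading).

(a) P = 0.01812 W  (b) Q = -0.08406 VAR  (c) S = 0.08599 VA  (d) PF = 0.2107 (leading)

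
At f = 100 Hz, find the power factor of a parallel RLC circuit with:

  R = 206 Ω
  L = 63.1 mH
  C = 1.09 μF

Step 1 — Angular frequency: ω = 2π·f = 2π·100 = 628.3 rad/s.
Step 2 — Component impedances:
  R: Z = R = 206 Ω
  L: Z = jωL = j·628.3·0.0631 = 0 + j39.65 Ω
  C: Z = 1/(jωC) = -j/(ω·C) = 0 - j1460 Ω
Step 3 — Parallel combination: 1/Z_total = 1/R + 1/L + 1/C; Z_total = 7.759 + j39.22 Ω = 39.98∠78.8° Ω.
Step 4 — Power factor: PF = cos(φ) = Re(Z)/|Z| = 7.759/39.98 = 0.1941.
Step 5 — Type: Im(Z) = 39.22 ⇒ lagging (phase φ = 78.8°).

PF = 0.1941 (lagging, φ = 78.8°)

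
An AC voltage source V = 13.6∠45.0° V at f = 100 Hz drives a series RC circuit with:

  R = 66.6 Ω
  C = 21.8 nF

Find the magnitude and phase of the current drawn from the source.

Step 1 — Angular frequency: ω = 2π·f = 2π·100 = 628.3 rad/s.
Step 2 — Component impedances:
  R: Z = R = 66.6 Ω
  C: Z = 1/(jωC) = -j/(ω·C) = 0 - j7.301e+04 Ω
Step 3 — Series combination: Z_total = R + C = 66.6 - j7.301e+04 Ω = 7.301e+04∠-89.9° Ω.
Step 4 — Source phasor: V = 13.6∠45.0° V = 9.617 + j9.617 V.
Step 5 — Ohm's law: I = V / Z_total = (9.617 + j9.617) / (66.6 - j7.301e+04) = -0.0001316 + j0.0001318 A.
Step 6 — Convert to polar: |I| = 0.0001863 A, ∠I = 134.9°.

I = 0.0001863∠134.9° A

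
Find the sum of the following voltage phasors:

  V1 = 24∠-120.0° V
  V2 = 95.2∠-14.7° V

Step 1 — Convert each phasor to rectangular form:
  V1 = 24·(cos(-120.0°) + j·sin(-120.0°)) = -12 - j20.78 V
  V2 = 95.2·(cos(-14.7°) + j·sin(-14.7°)) = 92.08 - j24.16 V
Step 2 — Sum components: V_total = 80.08 - j44.94 V.
Step 3 — Convert to polar: |V_total| = 91.83 V, ∠V_total = -29.3°.

V_total = 91.83∠-29.3° V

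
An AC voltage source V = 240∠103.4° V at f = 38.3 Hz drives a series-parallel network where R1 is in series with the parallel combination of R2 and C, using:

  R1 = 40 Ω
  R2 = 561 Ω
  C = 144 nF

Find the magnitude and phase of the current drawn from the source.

Step 1 — Angular frequency: ω = 2π·f = 2π·38.3 = 240.6 rad/s.
Step 2 — Component impedances:
  R1: Z = R = 40 Ω
  R2: Z = R = 561 Ω
  C: Z = 1/(jωC) = -j/(ω·C) = 0 - j2.886e+04 Ω
Step 3 — Parallel branch: R2 || C = 1/(1/R2 + 1/C) = 560.8 - j10.9 Ω.
Step 4 — Series with R1: Z_total = R1 + (R2 || C) = 600.8 - j10.9 Ω = 600.9∠-1.0° Ω.
Step 5 — Source phasor: V = 240∠103.4° V = -55.62 + j233.5 V.
Step 6 — Ohm's law: I = V / Z_total = (-55.62 + j233.5) / (600.8 - j10.9) = -0.0996 + j0.3868 A.
Step 7 — Convert to polar: |I| = 0.3994 A, ∠I = 104.4°.

I = 0.3994∠104.4° A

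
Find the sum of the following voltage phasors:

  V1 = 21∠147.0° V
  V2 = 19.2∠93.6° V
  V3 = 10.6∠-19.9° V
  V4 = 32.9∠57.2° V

Step 1 — Convert each phasor to rectangular form:
  V1 = 21·(cos(147.0°) + j·sin(147.0°)) = -17.61 + j11.44 V
  V2 = 19.2·(cos(93.6°) + j·sin(93.6°)) = -1.206 + j19.16 V
  V3 = 10.6·(cos(-19.9°) + j·sin(-19.9°)) = 9.967 - j3.608 V
  V4 = 32.9·(cos(57.2°) + j·sin(57.2°)) = 17.82 + j27.65 V
Step 2 — Sum components: V_total = 8.972 + j54.65 V.
Step 3 — Convert to polar: |V_total| = 55.38 V, ∠V_total = 80.7°.

V_total = 55.38∠80.7° V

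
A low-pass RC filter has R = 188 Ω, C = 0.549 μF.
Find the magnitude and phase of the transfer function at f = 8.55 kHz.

Step 1 — Angular frequency: ω = 2π·8550 = 5.372e+04 rad/s.
Step 2 — Transfer function: H(jω) = 1/(1 + jωRC).
Step 3 — Denominator: 1 + jωRC = 1 + j·5.372e+04·188·5.49e-07 = 1 + j5.545.
Step 4 — H = 0.0315 - j0.1747.
Step 5 — Magnitude: |H| = 0.1775 (-15.0 dB); phase: φ = -79.8°.

|H| = 0.1775 (-15.0 dB), φ = -79.8°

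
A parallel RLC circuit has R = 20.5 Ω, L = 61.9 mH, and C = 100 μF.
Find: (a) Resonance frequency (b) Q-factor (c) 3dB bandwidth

Step 1 — Resonance: ω₀ = 1/√(LC) = 1/√(0.0619·0.0001) = 401.9 rad/s.
Step 2 — f₀ = ω₀/(2π) = 63.97 Hz.
Step 3 — Parallel Q: Q = R/(ω₀L) = 20.5/(401.9·0.0619) = 0.824.
Step 4 — Bandwidth: Δω = ω₀/Q = 487.8 rad/s; BW = Δω/(2π) = 77.64 Hz.

(a) f₀ = 63.97 Hz  (b) Q = 0.824  (c) BW = 77.64 Hz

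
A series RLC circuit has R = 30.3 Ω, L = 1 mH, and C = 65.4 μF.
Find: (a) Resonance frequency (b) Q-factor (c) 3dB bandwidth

Step 1 — Resonance condition Im(Z)=0 gives ω₀ = 1/√(LC).
Step 2 — ω₀ = 1/√(0.001·6.54e-05) = 3910 rad/s.
Step 3 — f₀ = ω₀/(2π) = 622.3 Hz.
Step 4 — Series Q: Q = ω₀L/R = 3910·0.001/30.3 = 0.1291.
Step 5 — 3dB bandwidth: Δω = ω₀/Q = 3.03e+04 rad/s; BW = Δω/(2π) = 4822 Hz.

(a) f₀ = 622.3 Hz  (b) Q = 0.1291  (c) BW = 4822 Hz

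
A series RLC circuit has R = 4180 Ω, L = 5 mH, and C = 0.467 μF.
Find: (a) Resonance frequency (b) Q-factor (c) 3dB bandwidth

Step 1 — Resonance: ω₀ = 1/√(LC) = 1/√(0.005·4.67e-07) = 2.069e+04 rad/s.
Step 2 — f₀ = ω₀/(2π) = 3294 Hz.
Step 3 — Series Q: Q = ω₀L/R = 2.069e+04·0.005/4180 = 0.02475.
Step 4 — Bandwidth: Δω = ω₀/Q = 8.36e+05 rad/s; BW = Δω/(2π) = 1.331e+05 Hz.

(a) f₀ = 3294 Hz  (b) Q = 0.02475  (c) BW = 1.331e+05 Hz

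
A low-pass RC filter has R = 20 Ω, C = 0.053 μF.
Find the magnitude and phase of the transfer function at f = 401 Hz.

Step 1 — Angular frequency: ω = 2π·401 = 2520 rad/s.
Step 2 — Transfer function: H(jω) = 1/(1 + jωRC).
Step 3 — Denominator: 1 + jωRC = 1 + j·2520·20·5.3e-08 = 1 + j0.002671.
Step 4 — H = 1 - j0.002671.
Step 5 — Magnitude: |H| = 1 (-0.0 dB); phase: φ = -0.2°.

|H| = 1 (-0.0 dB), φ = -0.2°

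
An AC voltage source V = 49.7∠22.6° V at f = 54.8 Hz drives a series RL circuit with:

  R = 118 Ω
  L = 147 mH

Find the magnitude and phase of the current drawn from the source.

Step 1 — Angular frequency: ω = 2π·f = 2π·54.8 = 344.3 rad/s.
Step 2 — Component impedances:
  R: Z = R = 118 Ω
  L: Z = jωL = j·344.3·0.147 = 0 + j50.61 Ω
Step 3 — Series combination: Z_total = R + L = 118 + j50.61 Ω = 128.4∠23.2° Ω.
Step 4 — Source phasor: V = 49.7∠22.6° V = 45.88 + j19.1 V.
Step 5 — Ohm's law: I = V / Z_total = (45.88 + j19.1) / (118 + j50.61) = 0.3871 - j0.004164 A.
Step 6 — Convert to polar: |I| = 0.3871 A, ∠I = -0.6°.

I = 0.3871∠-0.6° A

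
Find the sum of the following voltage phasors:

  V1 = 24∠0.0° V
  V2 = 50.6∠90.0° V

Step 1 — Convert each phasor to rectangular form:
  V1 = 24·(cos(0.0°) + j·sin(0.0°)) = 24 V
  V2 = 50.6·(cos(90.0°) + j·sin(90.0°)) = 0 + j50.6 V
Step 2 — Sum components: V_total = 24 + j50.6 V.
Step 3 — Convert to polar: |V_total| = 56 V, ∠V_total = 64.6°.

V_total = 56∠64.6° V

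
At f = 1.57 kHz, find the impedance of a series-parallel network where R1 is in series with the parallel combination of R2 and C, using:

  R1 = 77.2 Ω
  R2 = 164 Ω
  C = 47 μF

Step 1 — Angular frequency: ω = 2π·f = 2π·1570 = 9865 rad/s.
Step 2 — Component impedances:
  R1: Z = R = 77.2 Ω
  R2: Z = R = 164 Ω
  C: Z = 1/(jωC) = -j/(ω·C) = 0 - j2.157 Ω
Step 3 — Parallel branch: R2 || C = 1/(1/R2 + 1/C) = 0.02836 - j2.156 Ω.
Step 4 — Series with R1: Z_total = R1 + (R2 || C) = 77.23 - j2.156 Ω = 77.26∠-1.6° Ω.

Z = 77.23 - j2.156 Ω = 77.26∠-1.6° Ω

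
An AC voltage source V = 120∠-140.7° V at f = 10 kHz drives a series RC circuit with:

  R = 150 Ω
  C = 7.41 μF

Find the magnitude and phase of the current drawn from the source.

Step 1 — Angular frequency: ω = 2π·f = 2π·1e+04 = 6.283e+04 rad/s.
Step 2 — Component impedances:
  R: Z = R = 150 Ω
  C: Z = 1/(jωC) = -j/(ω·C) = 0 - j2.148 Ω
Step 3 — Series combination: Z_total = R + C = 150 - j2.148 Ω = 150∠-0.8° Ω.
Step 4 — Source phasor: V = 120∠-140.7° V = -92.86 - j76.01 V.
Step 5 — Ohm's law: I = V / Z_total = (-92.86 - j76.01) / (150 - j2.148) = -0.6117 - j0.5155 A.
Step 6 — Convert to polar: |I| = 0.7999 A, ∠I = -139.9°.

I = 0.7999∠-139.9° A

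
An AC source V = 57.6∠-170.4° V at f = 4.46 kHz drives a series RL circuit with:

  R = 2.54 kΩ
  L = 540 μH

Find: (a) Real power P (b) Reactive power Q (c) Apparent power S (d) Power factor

Step 1 — Angular frequency: ω = 2π·f = 2π·4460 = 2.802e+04 rad/s.
Step 2 — Component impedances:
  R: Z = R = 2540 Ω
  L: Z = jωL = j·2.802e+04·0.00054 = 0 + j15.13 Ω
Step 3 — Series combination: Z_total = R + L = 2540 + j15.13 Ω = 2540∠0.3° Ω.
Step 4 — Source phasor: V = 57.6∠-170.4° V = -56.79 - j9.606 V.
Step 5 — Current: I = V / Z = -0.02238 - j0.003649 A = 0.02268∠-170.7° A.
Step 6 — Complex power: S = V·I* = 1.306 + j0.007782 VA.
Step 7 — Real power: P = Re(S) = 1.306 W.
Step 8 — Reactive power: Q = Im(S) = 0.007782 VAR.
Step 9 — Apparent power: |S| = 1.306 VA.
Step 10 — Power factor: PF = P/|S| = 1 (lagging).

(a) P = 1.306 W  (b) Q = 0.007782 VAR  (c) S = 1.306 VA  (d) PF = 1 (lagging)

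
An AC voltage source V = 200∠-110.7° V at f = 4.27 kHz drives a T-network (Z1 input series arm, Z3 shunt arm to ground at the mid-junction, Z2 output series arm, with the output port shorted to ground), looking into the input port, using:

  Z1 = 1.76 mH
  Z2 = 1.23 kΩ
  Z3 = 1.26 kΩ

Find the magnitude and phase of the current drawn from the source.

Step 1 — Angular frequency: ω = 2π·f = 2π·4270 = 2.683e+04 rad/s.
Step 2 — Component impedances:
  Z1: Z = jωL = j·2.683e+04·0.00176 = 0 + j47.22 Ω
  Z2: Z = R = 1230 Ω
  Z3: Z = R = 1260 Ω
Step 3 — With the output port shorted to ground, the output series arm Z2 runs from the junction to ground; the shunt arm Z3 also runs from the junction to ground. They appear in parallel: Z3 || Z2 = 622.4 Ω.
Step 4 — Series with input arm Z1: Z_in = Z1 + (Z3 || Z2) = 622.4 + j47.22 Ω = 624.2∠4.3° Ω.
Step 5 — Source phasor: V = 200∠-110.7° V = -70.69 - j187.1 V.
Step 6 — Ohm's law: I = V / Z_total = (-70.69 - j187.1) / (622.4 + j47.22) = -0.1356 - j0.2903 A.
Step 7 — Convert to polar: |I| = 0.3204 A, ∠I = -115.0°.

I = 0.3204∠-115.0° A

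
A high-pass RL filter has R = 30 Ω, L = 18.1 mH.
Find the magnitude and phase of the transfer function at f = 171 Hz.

Step 1 — Angular frequency: ω = 2π·171 = 1074 rad/s.
Step 2 — Transfer function: H(jω) = jωL/(R + jωL).
Step 3 — Numerator jωL = j·19.45; denominator R + jωL = 30 + j19.45.
Step 4 — H = 0.2959 + j0.4564.
Step 5 — Magnitude: |H| = 0.5439 (-5.3 dB); phase: φ = 57.0°.

|H| = 0.5439 (-5.3 dB), φ = 57.0°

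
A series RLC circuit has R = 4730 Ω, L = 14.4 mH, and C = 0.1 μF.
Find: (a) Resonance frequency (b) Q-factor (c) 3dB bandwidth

Step 1 — Resonance: ω₀ = 1/√(LC) = 1/√(0.0144·1e-07) = 2.635e+04 rad/s.
Step 2 — f₀ = ω₀/(2π) = 4194 Hz.
Step 3 — Series Q: Q = ω₀L/R = 2.635e+04·0.0144/4730 = 0.08023.
Step 4 — Bandwidth: Δω = ω₀/Q = 3.285e+05 rad/s; BW = Δω/(2π) = 5.228e+04 Hz.

(a) f₀ = 4194 Hz  (b) Q = 0.08023  (c) BW = 5.228e+04 Hz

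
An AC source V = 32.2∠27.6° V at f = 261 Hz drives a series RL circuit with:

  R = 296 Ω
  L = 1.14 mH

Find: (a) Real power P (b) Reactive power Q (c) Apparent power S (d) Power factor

Step 1 — Angular frequency: ω = 2π·f = 2π·261 = 1640 rad/s.
Step 2 — Component impedances:
  R: Z = R = 296 Ω
  L: Z = jωL = j·1640·0.00114 = 0 + j1.869 Ω
Step 3 — Series combination: Z_total = R + L = 296 + j1.869 Ω = 296∠0.4° Ω.
Step 4 — Source phasor: V = 32.2∠27.6° V = 28.54 + j14.92 V.
Step 5 — Current: I = V / Z = 0.09672 + j0.04979 A = 0.1088∠27.2° A.
Step 6 — Complex power: S = V·I* = 3.503 + j0.02212 VA.
Step 7 — Real power: P = Re(S) = 3.503 W.
Step 8 — Reactive power: Q = Im(S) = 0.02212 VAR.
Step 9 — Apparent power: |S| = 3.503 VA.
Step 10 — Power factor: PF = P/|S| = 1 (lagging).

(a) P = 3.503 W  (b) Q = 0.02212 VAR  (c) S = 3.503 VA  (d) PF = 1 (lagging)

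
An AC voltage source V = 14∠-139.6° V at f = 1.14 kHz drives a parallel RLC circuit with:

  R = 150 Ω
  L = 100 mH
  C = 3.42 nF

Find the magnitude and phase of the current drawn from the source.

Step 1 — Angular frequency: ω = 2π·f = 2π·1140 = 7163 rad/s.
Step 2 — Component impedances:
  R: Z = R = 150 Ω
  L: Z = jωL = j·7163·0.1 = 0 + j716.3 Ω
  C: Z = 1/(jωC) = -j/(ω·C) = 0 - j4.082e+04 Ω
Step 3 — Parallel combination: 1/Z_total = 1/R + 1/L + 1/C; Z_total = 143.9 + j29.61 Ω = 146.9∠11.6° Ω.
Step 4 — Source phasor: V = 14∠-139.6° V = -10.66 - j9.074 V.
Step 5 — Ohm's law: I = V / Z_total = (-10.66 - j9.074) / (143.9 + j29.61) = -0.08352 - j0.04587 A.
Step 6 — Convert to polar: |I| = 0.09529 A, ∠I = -151.2°.

I = 0.09529∠-151.2° A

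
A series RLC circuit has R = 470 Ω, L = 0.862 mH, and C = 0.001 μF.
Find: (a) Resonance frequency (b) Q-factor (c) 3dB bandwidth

Step 1 — Resonance: ω₀ = 1/√(LC) = 1/√(0.000862·1e-09) = 1.077e+06 rad/s.
Step 2 — f₀ = ω₀/(2π) = 1.714e+05 Hz.
Step 3 — Series Q: Q = ω₀L/R = 1.077e+06·0.000862/470 = 1.975.
Step 4 — Bandwidth: Δω = ω₀/Q = 5.452e+05 rad/s; BW = Δω/(2π) = 8.678e+04 Hz.

(a) f₀ = 1.714e+05 Hz  (b) Q = 1.975  (c) BW = 8.678e+04 Hz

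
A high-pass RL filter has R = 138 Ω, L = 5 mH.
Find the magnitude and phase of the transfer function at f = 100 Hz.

Step 1 — Angular frequency: ω = 2π·100 = 628.3 rad/s.
Step 2 — Transfer function: H(jω) = jωL/(R + jωL).
Step 3 — Numerator jωL = j·3.142; denominator R + jωL = 138 + j3.142.
Step 4 — H = 0.000518 + j0.02275.
Step 5 — Magnitude: |H| = 0.02276 (-32.9 dB); phase: φ = 88.7°.

|H| = 0.02276 (-32.9 dB), φ = 88.7°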